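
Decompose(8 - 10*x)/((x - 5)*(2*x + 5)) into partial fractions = -22/(5*(2*x + 5)) - 14/(5*(x - 5))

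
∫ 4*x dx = 2*x^2 + C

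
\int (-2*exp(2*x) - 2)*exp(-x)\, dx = -4*sinh(x) + C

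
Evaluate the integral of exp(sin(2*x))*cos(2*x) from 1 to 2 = -exp(sin(2))/2 + exp(sin(4))/2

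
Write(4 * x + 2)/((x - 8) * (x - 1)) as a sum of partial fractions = -6/(7*(x - 1)) + 34/(7*(x - 8))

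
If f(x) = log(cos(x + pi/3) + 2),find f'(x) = -sin(x + pi/3)/(cos(x + pi/3) + 2)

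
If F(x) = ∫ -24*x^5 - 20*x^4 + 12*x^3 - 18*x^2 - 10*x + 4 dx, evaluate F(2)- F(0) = -396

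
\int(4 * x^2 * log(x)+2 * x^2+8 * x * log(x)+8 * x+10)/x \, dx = 2*((x + 2)^2 + 1)*log(x) + C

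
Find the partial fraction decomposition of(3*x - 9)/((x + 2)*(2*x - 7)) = 3/(11*(2*x - 7)) + 15/(11*(x + 2))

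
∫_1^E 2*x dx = -1 + exp(2)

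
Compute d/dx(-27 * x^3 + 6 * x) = 6 - 81*x^2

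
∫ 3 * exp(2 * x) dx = 3*exp(2*x)/2 + C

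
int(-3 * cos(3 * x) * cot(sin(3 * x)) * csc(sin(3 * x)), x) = csc(sin(3*x)) + C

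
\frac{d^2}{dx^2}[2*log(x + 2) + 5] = -2/(x^2 + 4*x + 4)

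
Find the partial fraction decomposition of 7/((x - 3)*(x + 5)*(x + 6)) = 7/(9*(x + 6)) - 7/(8*(x + 5)) + 7/(72*(x - 3))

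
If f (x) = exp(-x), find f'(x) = -exp(-x)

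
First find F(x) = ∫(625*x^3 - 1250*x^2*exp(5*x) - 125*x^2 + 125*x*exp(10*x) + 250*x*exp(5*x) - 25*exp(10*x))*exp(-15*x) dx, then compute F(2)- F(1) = -175*exp(-10) - 1000*exp(-30)/3 + 500*exp(-20) + 125*exp(-15)/3 + 25*exp(-5)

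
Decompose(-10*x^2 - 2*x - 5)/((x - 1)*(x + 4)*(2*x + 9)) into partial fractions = -794/(11*(2*x + 9)) + 157/(5*(x + 4)) - 17/(55*(x - 1))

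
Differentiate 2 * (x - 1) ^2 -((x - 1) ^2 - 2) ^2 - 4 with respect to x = -4*x^3 + 12*x^2 - 8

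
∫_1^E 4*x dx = -2 + 2*exp(2)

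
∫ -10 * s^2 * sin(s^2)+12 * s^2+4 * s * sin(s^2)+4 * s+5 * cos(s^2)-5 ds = 4*s^3 + 2*s^2 - 5*s + (5*s - 2)*cos(s^2) + C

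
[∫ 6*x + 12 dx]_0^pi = -12 + 3*(2 + pi)^2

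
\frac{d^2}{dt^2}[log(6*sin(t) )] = -1/sin(t)^2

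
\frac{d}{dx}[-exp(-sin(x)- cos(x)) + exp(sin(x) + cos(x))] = sqrt(2)*(exp(2*sin(x))*exp(2*cos(x)) + 1)*exp(-sqrt(2)*sin(x + pi/4))*cos(x + pi/4)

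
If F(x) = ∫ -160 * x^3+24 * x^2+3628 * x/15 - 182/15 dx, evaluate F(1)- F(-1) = -124/15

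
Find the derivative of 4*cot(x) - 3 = -4/sin(x)^2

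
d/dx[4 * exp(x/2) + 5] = 2*exp(x/2)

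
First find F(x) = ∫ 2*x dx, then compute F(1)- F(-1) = 0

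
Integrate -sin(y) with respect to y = cos(y) + C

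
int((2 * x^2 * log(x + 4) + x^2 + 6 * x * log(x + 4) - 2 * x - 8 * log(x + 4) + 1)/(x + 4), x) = (x - 1)^2*log(x + 4) + C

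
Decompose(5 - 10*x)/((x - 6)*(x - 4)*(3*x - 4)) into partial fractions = -75/(112*(3*x - 4)) + 35/(16*(x - 4)) - 55/(28*(x - 6))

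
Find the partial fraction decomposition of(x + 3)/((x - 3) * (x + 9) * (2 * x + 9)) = 2/(45*(2*x + 9)) - 1/(18*(x + 9)) + 1/(30*(x - 3))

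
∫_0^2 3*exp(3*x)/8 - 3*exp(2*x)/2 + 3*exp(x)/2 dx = 1/8 + (-1 + exp(2)/2)^3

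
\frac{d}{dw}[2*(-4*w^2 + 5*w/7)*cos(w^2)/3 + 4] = 16*w^3*sin(w^2)/3 - 20*w^2*sin(w^2)/21 - 16*w*cos(w^2)/3 + 10*cos(w^2)/21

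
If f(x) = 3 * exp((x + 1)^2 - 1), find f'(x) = 6*x*exp(x^2 + 2*x) + 6*exp(x^2 + 2*x)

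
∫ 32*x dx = 16*x^2 + C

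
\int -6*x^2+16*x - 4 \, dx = -2*x^3 + 8*x^2 - 4*x + C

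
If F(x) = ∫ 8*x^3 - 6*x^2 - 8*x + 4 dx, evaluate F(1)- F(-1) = 4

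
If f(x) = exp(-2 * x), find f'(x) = -2*exp(-2*x)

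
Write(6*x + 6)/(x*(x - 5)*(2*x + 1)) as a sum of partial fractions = 12/(11*(2*x + 1)) + 36/(55*(x - 5)) - 6/(5*x)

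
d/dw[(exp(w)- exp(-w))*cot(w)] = (exp(2*w)/tan(w) - exp(2*w)/sin(w)^2 + 1/tan(w) + sin(w)^(-2))*exp(-w)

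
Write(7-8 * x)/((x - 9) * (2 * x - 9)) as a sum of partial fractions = 58/(9*(2*x - 9)) - 65/(9*(x - 9))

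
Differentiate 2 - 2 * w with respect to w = -2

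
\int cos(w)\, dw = sin(w) + C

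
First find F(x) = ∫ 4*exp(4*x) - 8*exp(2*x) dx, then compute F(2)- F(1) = -(-2 + exp(2))^2 + (-2 + exp(4))^2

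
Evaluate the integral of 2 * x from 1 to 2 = 3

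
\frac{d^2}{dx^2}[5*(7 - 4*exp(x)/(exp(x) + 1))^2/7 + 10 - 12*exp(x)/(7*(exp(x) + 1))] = (132*exp(3*x) + 320*exp(2*x) - 292*exp(x))/(7*exp(4*x) + 28*exp(3*x) + 42*exp(2*x) + 28*exp(x) + 7)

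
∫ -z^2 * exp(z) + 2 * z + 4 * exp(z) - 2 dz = (exp(z) - 1)*(-z^2 + 2*z + 2) + C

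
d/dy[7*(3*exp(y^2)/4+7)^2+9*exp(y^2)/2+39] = 63*y*exp(2*y^2)/4 + 156*y*exp(y^2)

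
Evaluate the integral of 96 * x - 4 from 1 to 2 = 140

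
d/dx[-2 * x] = -2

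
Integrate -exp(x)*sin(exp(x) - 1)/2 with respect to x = cos(exp(x) - 1)/2 + C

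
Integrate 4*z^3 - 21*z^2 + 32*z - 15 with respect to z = z^4 - 7*z^3 + 16*z^2 - 15*z + C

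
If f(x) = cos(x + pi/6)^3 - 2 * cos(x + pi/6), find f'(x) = -3*sin(x + pi/6)*cos(x + pi/6)^2 + 2*sin(x + pi/6)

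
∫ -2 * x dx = -x^2 + C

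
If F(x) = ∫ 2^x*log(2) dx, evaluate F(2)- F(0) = 3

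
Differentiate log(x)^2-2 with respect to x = 2*log(x)/x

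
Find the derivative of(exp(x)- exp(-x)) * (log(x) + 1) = (x*exp(2*x)*log(x) + x*exp(2*x) + x*log(x) + x + exp(2*x) - 1)*exp(-x)/x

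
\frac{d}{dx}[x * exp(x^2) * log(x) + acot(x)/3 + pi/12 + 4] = (6*x^4*exp(x^2)*log(x) + 9*x^2*exp(x^2)*log(x) + 3*x^2*exp(x^2) + 3*exp(x^2)*log(x) + 3*exp(x^2) - 1)/(3*x^2 + 3)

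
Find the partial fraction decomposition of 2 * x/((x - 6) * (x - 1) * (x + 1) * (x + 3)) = 1/(12*(x + 3)) - 1/(14*(x + 1)) - 1/(20*(x - 1)) + 4/(105*(x - 6))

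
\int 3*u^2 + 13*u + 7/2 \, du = u^3 + 13*u^2/2 + 7*u/2 + C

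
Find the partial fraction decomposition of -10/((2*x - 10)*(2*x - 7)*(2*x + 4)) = 10/(33*(2*x - 7)) - 5/(154*(x + 2)) - 5/(42*(x - 5))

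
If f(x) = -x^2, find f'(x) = -2*x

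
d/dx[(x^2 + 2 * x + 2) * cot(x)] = -x^2/sin(x)^2 + 2*x/tan(x) - 2*x/sin(x)^2 + 2/tan(x) - 2/sin(x)^2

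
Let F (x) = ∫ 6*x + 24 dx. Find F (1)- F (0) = 27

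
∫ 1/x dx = log(8*x) + C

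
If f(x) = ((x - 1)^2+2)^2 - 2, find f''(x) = 12*x^2 - 24*x + 20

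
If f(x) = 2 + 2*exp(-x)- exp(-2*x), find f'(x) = (2 - 2*exp(x))*exp(-2*x)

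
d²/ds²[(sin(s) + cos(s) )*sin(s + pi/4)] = -2*sqrt(2)*sin(2*s)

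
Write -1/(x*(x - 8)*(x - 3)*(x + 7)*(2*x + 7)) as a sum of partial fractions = 16/(14651*(2*x + 7)) - 1/(7350*(x + 7)) + 1/(1950*(x - 3)) - 1/(13800*(x - 8)) - 1/(1176*x)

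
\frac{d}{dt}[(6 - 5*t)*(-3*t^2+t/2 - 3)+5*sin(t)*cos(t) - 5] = 45*t^2 - 41*t - 10*sin(t)^2 + 23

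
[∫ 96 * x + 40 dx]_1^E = -88 + 40*E + 48*exp(2)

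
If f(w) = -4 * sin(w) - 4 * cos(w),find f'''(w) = -4*sin(w) + 4*cos(w)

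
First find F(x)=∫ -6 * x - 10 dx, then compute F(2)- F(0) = -32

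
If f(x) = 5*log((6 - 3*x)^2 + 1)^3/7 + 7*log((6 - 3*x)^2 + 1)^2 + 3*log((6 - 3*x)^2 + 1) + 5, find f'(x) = (270*x*log(9*x^2 - 36*x + 37)^2 + 1764*x*log(9*x^2 - 36*x + 37) + 378*x - 540*log(9*x^2 - 36*x + 37)^2 - 3528*log(9*x^2 - 36*x + 37) - 756)/(63*x^2 - 252*x + 259)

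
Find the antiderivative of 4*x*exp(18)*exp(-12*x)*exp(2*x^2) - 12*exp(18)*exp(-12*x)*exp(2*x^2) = exp(2*(x - 3)^2) + C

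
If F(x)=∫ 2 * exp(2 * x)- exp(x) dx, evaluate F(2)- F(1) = -3*exp(2) - (1 + E)^2 + 3*E + (1 + exp(2))^2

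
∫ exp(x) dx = exp(x) + C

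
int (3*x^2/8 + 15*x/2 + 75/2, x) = x^3/8 + 15*x^2/4 + 75*x/2 + C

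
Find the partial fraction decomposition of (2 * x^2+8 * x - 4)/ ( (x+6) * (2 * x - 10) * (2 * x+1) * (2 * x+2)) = 15/(121*(2*x + 1)) - 1/(121*(x + 6)) - 1/(12*(x + 1)) + 43/(1452*(x - 5))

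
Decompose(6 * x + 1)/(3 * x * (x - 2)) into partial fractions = 13/(6*(x - 2)) - 1/(6*x)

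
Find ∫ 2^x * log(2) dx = 2^x + C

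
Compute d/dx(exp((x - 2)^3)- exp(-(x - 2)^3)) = (3*x^2*exp(2*x^3 - 12*x^2 + 24*x - 16) + 3*x^2 - 12*x*exp(2*x^3 - 12*x^2 + 24*x - 16) - 12*x + 12*exp(2*x^3 - 12*x^2 + 24*x - 16) + 12)*exp(-x^3 + 6*x^2 - 12*x + 8)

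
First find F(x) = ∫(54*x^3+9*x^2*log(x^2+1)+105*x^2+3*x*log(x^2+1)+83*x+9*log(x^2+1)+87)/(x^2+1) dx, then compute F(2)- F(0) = 4*log(5) + 45/4 + 3*(log(5) + 19)^2/4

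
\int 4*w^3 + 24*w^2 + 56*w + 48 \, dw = w^4 + 8*w^3 + 28*w^2 + 48*w + C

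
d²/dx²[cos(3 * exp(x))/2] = -3*(3*exp(x)*cos(3*exp(x)) + sin(3*exp(x)))*exp(x)/2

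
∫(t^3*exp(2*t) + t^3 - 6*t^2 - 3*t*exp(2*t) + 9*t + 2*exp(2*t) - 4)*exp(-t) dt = 2*(t - 1)^3*sinh(t) + C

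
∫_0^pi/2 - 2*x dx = -pi^2/4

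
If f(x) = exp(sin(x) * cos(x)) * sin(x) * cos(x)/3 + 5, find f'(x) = (sin(4*x) + 4*cos(2*x))*exp(sin(2*x)/2)/12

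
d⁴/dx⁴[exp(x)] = exp(x)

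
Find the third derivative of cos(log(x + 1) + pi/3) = (-sin(log(x + 1) + pi/3) + 3*cos(log(x + 1) + pi/3))/(x^3 + 3*x^2 + 3*x + 1)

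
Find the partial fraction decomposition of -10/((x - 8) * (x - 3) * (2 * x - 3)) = -40/(39*(2*x - 3)) + 2/(3*(x - 3)) - 2/(13*(x - 8))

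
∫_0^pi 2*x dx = pi^2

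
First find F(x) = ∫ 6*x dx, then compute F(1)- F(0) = 3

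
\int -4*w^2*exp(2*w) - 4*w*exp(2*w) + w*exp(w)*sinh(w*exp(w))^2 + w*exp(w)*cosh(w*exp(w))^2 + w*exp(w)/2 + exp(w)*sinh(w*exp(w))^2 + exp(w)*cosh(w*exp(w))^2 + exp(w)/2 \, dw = -2*w^2*exp(2*w) + w*exp(w)/2 + sinh(2*w*exp(w))/2 + C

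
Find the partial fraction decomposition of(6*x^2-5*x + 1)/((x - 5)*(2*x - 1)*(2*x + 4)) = 1/(2*(x + 2)) + 1/(x - 5)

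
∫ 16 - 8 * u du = -4*u^2 + 16*u + C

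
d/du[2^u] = 2^u*log(2)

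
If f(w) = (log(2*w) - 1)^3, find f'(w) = (3*log(w)^2 - 6*log(w) + 6*log(2)*log(w) - 6*log(2) + 3*log(2)^2 + 3)/w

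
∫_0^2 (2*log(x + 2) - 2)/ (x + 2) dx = -(-1 + log(2))^2 + (-1 + log(4))^2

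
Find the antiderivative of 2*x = x^2 + C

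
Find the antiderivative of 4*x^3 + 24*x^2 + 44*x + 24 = x^4 + 8*x^3 + 22*x^2 + 24*x + C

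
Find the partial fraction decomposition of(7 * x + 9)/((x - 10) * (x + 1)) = -2/(11*(x + 1)) + 79/(11*(x - 10))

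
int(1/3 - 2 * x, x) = -x^2 + x/3 + C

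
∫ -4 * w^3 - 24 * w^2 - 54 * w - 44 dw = -w^4 - 8*w^3 - 27*w^2 - 44*w + C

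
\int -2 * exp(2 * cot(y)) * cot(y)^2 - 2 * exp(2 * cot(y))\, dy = exp(2*cot(y)) + C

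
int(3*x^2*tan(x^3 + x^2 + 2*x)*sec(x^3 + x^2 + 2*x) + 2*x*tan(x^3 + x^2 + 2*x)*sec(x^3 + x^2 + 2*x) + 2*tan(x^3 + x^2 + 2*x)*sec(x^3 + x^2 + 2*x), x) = sec(x*(x^2 + x + 2)) + C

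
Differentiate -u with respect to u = -1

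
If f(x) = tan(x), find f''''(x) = 24*tan(x)^5 + 40*tan(x)^3 + 16*tan(x)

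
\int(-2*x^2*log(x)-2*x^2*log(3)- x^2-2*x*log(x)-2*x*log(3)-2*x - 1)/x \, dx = -(x^2 + 2*x + 1)*log(3*x) + C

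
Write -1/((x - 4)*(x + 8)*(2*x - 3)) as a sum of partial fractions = 4/(95*(2*x - 3)) - 1/(228*(x + 8)) - 1/(60*(x - 4))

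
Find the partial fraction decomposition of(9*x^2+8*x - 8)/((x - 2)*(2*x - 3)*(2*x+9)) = 553/(312*(2*x + 9)) - 97/(24*(2*x - 3)) + 44/(13*(x - 2))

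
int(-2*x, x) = -x^2 + C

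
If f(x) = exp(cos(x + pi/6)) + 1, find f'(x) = -exp(cos(x + pi/6))*sin(x + pi/6)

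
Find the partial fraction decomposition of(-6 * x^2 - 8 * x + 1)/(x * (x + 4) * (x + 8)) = -319/(32*(x + 8)) + 63/(16*(x + 4)) + 1/(32*x)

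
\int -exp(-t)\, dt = exp(-t) + C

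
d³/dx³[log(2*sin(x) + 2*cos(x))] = 2*cos(x + pi/4)/sin(x + pi/4)^3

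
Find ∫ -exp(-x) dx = exp(-x) + C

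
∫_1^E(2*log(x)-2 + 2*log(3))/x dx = -(-1 + log(3))^2 + log(3)^2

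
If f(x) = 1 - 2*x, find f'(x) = -2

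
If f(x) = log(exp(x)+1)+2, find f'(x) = exp(x)/(exp(x) + 1)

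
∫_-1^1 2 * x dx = 0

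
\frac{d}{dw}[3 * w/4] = 3/4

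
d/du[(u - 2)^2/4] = u/2 - 1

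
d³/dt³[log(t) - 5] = 2/t^3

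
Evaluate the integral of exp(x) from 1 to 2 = -E + exp(2)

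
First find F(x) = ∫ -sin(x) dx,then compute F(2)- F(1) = -cos(1) + cos(2)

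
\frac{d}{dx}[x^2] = 2*x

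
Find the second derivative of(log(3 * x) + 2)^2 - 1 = (-2*log(x) - 2*log(3) - 2)/x^2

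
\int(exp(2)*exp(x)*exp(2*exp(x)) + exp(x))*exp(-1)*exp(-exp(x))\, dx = 2*sinh(exp(x) + 1) + C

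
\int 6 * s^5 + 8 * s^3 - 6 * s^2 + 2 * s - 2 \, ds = s^6 + 2*s^4 - 2*s^3 + s^2 - 2*s + C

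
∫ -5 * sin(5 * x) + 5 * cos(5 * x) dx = sqrt(2)*sin(5*x + pi/4) + C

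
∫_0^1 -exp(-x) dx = -1 + exp(-1)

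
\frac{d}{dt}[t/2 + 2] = 1/2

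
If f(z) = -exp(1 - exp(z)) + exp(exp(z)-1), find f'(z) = (exp(z) + exp(z + 2*exp(z) - 2))*exp(1 - exp(z))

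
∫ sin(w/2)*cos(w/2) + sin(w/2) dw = sin(w/2)^2 - 2*cos(w/2) + C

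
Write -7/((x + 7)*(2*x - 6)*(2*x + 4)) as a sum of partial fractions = -7/(200*(x + 7)) + 7/(100*(x + 2)) - 7/(200*(x - 3))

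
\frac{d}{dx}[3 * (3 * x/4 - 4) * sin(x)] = 9*x*cos(x)/4 + 9*sin(x)/4 - 12*cos(x)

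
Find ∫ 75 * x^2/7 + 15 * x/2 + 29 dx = 25*x^3/7 + 15*x^2/4 + 29*x + C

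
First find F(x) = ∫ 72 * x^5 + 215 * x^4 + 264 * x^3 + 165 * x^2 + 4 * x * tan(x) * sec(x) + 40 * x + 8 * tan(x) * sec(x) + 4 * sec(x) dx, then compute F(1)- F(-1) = 8*sec(1) + 196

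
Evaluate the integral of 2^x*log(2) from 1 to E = -2 + 2^E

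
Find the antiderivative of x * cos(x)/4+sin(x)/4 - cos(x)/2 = (x - 2)*sin(x)/4 + C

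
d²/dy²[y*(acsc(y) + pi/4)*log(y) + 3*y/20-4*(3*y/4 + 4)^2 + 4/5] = (-18*y^5 + 4*y^4*acsc(y) + pi*y^4 - 8*y^3*sqrt(1 - 1/y^2) + 36*y^3 - 8*y^2*acsc(y) - 2*pi*y^2 + 4*y*sqrt(1 - 1/y^2)*log(y) + 8*y*sqrt(1 - 1/y^2) - 18*y + 4*acsc(y) + pi)/(4*y^5 - 8*y^3 + 4*y)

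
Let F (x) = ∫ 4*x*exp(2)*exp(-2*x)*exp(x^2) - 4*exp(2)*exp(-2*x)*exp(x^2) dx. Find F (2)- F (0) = 0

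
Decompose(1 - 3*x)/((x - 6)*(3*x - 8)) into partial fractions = 21/(10*(3*x - 8)) - 17/(10*(x - 6))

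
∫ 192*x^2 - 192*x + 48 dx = 64*x^3 - 96*x^2 + 48*x + C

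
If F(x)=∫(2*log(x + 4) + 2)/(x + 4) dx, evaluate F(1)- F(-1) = -2*log(3) - log(3)^2 + log(5)^2 + 2*log(5)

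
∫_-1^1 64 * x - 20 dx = -40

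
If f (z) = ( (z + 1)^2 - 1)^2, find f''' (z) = 24*z + 24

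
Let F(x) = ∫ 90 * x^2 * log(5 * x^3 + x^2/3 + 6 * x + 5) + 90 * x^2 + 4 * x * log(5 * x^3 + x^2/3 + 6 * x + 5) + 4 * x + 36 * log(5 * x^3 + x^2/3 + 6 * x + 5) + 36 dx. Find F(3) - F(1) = -98*log(49/3) + 966*log(161)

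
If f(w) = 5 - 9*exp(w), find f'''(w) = -9*exp(w)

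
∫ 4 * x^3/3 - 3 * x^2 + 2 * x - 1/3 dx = x^4/3 - x^3 + x^2 - x/3 + C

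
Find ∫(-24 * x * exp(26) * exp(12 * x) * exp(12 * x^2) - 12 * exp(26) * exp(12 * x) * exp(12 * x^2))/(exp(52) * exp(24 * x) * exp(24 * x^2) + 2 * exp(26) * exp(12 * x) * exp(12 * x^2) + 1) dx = 1/(exp(12*x^2 + 12*x + 26) + 1) + C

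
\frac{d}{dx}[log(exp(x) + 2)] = exp(x)/(exp(x) + 2)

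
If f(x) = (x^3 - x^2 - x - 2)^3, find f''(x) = 72*x^7 - 168*x^6 - 30*x^4 + 240*x^3 + 36*x^2 - 6*x - 36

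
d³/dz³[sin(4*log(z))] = (48*sin(4*log(z)) - 56*cos(4*log(z)))/z^3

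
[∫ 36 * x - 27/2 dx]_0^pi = -27*pi/2 + 18*pi^2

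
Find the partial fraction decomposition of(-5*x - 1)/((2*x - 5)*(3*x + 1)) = -2/(17*(3*x + 1)) - 27/(17*(2*x - 5))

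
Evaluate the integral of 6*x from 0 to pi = 3*pi^2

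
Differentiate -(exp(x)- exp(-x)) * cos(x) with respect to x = -sqrt(2)*(exp(2*x)*cos(x + pi/4) + sin(x + pi/4))*exp(-x)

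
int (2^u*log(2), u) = 2^u + C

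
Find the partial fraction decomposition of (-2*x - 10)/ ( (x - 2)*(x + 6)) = -1/(4*(x + 6)) - 7/(4*(x - 2))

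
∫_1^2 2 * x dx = 3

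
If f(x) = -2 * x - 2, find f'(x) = -2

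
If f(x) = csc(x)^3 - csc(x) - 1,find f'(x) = (1 - 3/sin(x)^2)*cos(x)/sin(x)^2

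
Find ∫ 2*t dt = t^2 + C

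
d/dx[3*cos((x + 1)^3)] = -9*(x + 1)^2*sin(x^3 + 3*x^2 + 3*x + 1)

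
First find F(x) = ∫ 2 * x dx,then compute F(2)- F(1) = 3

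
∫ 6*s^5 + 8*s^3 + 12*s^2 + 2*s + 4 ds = s^6 + 2*s^4 + 4*s^3 + s^2 + 4*s + C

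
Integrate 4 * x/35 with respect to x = 2*x^2/35 + C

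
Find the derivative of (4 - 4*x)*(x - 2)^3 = -16*x^3 + 84*x^2 - 144*x + 80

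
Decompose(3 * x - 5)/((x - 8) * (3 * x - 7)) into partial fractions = -6/(17*(3*x - 7)) + 19/(17*(x - 8))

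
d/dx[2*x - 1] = 2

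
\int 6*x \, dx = 3*x^2 + C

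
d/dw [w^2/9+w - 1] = 2*w/9 + 1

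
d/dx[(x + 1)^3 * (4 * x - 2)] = 16*x^3 + 30*x^2 + 12*x - 2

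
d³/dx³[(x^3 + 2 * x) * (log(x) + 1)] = (6*x^2*log(x) + 17*x^2 - 2)/x^2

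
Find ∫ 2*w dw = w^2 + C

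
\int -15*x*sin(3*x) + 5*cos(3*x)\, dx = 5*x*cos(3*x) + C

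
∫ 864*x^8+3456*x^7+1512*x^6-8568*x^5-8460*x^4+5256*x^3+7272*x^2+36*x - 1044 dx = 96*x^9 + 432*x^8 + 216*x^7 - 1428*x^6 - 1692*x^5 + 1314*x^4 + 2424*x^3 + 18*x^2 - 1044*x + C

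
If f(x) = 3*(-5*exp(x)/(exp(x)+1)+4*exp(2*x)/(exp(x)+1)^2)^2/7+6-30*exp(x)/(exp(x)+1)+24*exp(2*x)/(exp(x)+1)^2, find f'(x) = (108*exp(4*x) - 18*exp(3*x) - 144*exp(2*x) - 210*exp(x))/(7*exp(5*x) + 35*exp(4*x) + 70*exp(3*x) + 70*exp(2*x) + 35*exp(x) + 7)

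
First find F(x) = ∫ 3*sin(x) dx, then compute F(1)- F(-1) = 0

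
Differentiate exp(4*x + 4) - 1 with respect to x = 4*exp(4*x + 4)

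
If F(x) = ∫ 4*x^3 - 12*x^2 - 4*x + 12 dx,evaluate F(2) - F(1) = -7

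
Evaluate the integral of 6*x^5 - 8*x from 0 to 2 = 48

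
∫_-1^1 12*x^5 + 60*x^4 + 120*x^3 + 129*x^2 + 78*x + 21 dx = 152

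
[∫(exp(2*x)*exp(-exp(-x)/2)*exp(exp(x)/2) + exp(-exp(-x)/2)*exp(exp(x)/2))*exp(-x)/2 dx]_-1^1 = -exp(-E/2 + exp(-1)/2) + exp(-exp(-1)/2 + E/2)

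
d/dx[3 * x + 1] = 3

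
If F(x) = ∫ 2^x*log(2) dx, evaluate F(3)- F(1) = 6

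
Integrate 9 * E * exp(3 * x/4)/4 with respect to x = 3*exp(3*x/4 + 1) + C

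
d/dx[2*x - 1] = 2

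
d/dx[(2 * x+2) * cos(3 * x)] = -6*x*sin(3*x) - 6*sin(3*x) + 2*cos(3*x)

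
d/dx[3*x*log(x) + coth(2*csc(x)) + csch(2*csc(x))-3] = 3*log(x) + 3 + cos(x)/(sin(x)^2*sinh(1/sin(x))^2)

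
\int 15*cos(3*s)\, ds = 5*sin(3*s) + C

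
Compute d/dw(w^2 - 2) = 2*w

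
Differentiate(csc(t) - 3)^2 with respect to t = 2*(3 - 1/sin(t))*cos(t)/sin(t)^2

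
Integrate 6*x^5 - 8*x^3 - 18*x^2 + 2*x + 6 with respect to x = x^6 - 2*x^4 - 6*x^3 + x^2 + 6*x + C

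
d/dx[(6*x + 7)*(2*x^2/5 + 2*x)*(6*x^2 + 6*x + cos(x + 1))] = 72*x^4 - 12*x^3*sin(x + 1)/5 + 2064*x^3/5 - 74*x^2*sin(x + 1)/5 + 36*x^2*cos(x + 1)/5 + 2592*x^2/5 - 14*x*sin(x + 1) + 148*x*cos(x + 1)/5 + 168*x + 14*cos(x + 1)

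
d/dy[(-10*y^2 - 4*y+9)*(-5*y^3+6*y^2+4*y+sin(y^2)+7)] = 250*y^4 - 20*y^3*cos(y^2) - 160*y^3 - 8*y^2*cos(y^2) - 327*y^2 - 20*y*sin(y^2) + 18*y*cos(y^2) - 64*y - 4*sin(y^2) + 8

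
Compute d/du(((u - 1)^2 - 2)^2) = 4*u^3 - 12*u^2 + 4*u + 4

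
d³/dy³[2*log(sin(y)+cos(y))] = 4*cos(y + pi/4)/sin(y + pi/4)^3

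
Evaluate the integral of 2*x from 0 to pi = pi^2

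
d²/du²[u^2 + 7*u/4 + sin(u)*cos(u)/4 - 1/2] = 2 - sin(2*u)/2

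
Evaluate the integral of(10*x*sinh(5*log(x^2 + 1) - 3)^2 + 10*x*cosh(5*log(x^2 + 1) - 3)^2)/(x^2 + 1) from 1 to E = sinh(6 - 10*log(2))/2 - sinh(6 - 10*log(1 + exp(2)))/2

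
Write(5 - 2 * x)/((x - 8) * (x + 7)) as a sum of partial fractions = -19/(15*(x + 7)) - 11/(15*(x - 8))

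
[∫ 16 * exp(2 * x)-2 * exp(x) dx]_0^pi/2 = -2*exp(pi/2) - 6 + 8*exp(pi)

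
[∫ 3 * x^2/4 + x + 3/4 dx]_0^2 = 11/2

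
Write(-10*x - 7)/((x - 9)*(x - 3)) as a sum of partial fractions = 37/(6*(x - 3)) - 97/(6*(x - 9))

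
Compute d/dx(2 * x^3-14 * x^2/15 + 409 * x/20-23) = 6*x^2 - 28*x/15 + 409/20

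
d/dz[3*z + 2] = 3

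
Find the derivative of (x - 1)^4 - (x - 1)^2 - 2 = 4*x^3 - 12*x^2 + 10*x - 2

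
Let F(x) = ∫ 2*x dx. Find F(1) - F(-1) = 0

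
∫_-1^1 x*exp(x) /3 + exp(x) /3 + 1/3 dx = exp(-1)/3 + 2/3 + E/3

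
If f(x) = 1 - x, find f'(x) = -1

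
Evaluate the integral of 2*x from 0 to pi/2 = pi^2/4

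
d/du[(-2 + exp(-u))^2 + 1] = (4*exp(u) - 2)*exp(-2*u)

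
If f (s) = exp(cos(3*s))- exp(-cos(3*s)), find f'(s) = -3*(exp(cos(3*s)) + exp(-cos(3*s)))*sin(3*s)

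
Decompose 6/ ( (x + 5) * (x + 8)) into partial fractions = -2/(x + 8) + 2/(x + 5)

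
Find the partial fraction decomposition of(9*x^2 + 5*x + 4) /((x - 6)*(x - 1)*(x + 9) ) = 344/(75*(x + 9)) - 9/(25*(x - 1)) + 358/(75*(x - 6))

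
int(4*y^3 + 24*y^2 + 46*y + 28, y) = y^4 + 8*y^3 + 23*y^2 + 28*y + C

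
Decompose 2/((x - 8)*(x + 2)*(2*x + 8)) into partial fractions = 1/(24*(x + 4)) - 1/(20*(x + 2)) + 1/(120*(x - 8))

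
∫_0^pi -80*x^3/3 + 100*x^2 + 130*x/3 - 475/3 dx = -125*pi - 5*(-2*pi^2 + 2 + 5*pi)^2/3 + 20/3 + 50*pi^2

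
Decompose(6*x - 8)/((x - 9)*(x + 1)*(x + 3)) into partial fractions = -13/(12*(x + 3)) + 7/(10*(x + 1)) + 23/(60*(x - 9))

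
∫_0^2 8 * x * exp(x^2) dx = -4 + 4*exp(4)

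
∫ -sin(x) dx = cos(x) + C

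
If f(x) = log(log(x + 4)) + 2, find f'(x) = 1/(x*log(x + 4) + 4*log(x + 4))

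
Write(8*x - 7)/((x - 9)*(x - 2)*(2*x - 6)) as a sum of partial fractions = 9/(14*(x - 2)) - 17/(12*(x - 3)) + 65/(84*(x - 9))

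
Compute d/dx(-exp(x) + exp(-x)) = (-exp(2*x) - 1)*exp(-x)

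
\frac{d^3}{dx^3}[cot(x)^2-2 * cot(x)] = -24*cot(x)^5 + 12*cot(x)^4 - 40*cot(x)^3 + 16*cot(x)^2 - 16*cot(x) + 4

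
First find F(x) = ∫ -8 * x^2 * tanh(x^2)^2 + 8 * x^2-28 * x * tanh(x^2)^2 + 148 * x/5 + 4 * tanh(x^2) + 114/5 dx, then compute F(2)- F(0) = 22*tanh(4) + 244/5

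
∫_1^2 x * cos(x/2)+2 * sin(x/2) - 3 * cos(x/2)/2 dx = sin(1/2) + sin(1)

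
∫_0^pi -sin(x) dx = -2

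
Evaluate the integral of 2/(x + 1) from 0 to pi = 2*log(1 + pi)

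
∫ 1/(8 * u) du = log(u)/8 + C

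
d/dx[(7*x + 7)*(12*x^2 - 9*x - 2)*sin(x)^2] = 84*x^3*sin(2*x) + 252*x^2*sin(x)^2 + 21*x^2*sin(2*x) + 42*x*sin(x)^2 - 77*x*sin(2*x) - 77*sin(x)^2 - 14*sin(2*x)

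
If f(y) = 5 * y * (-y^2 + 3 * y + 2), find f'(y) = -15*y^2 + 30*y + 10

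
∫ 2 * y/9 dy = y^2/9 + C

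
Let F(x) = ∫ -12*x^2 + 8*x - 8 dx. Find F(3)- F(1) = -88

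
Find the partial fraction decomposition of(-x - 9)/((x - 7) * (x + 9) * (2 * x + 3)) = 2/(17*(2*x + 3)) - 1/(17*(x - 7))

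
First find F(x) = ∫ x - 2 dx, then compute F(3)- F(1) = 0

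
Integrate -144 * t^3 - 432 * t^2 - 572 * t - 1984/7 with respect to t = -36*t^4 - 144*t^3 - 286*t^2 - 1984*t/7 + C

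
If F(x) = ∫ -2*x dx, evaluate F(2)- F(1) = -3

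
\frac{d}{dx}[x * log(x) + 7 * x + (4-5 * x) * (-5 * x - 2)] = 50*x + log(x) - 2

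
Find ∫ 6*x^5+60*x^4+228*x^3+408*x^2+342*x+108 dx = x^6 + 12*x^5 + 57*x^4 + 136*x^3 + 171*x^2 + 108*x + C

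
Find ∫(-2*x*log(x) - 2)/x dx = -2*(x + 1)*(log(x) - 1) + C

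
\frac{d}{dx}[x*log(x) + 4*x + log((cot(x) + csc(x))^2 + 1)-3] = (2*log(x)*sin(x) + log(x)*sin(2*x) + 10*sin(x) + 5*sin(2*x) - 4*cos(x) - cos(2*x) - 3)/(2*sin(x) + sin(2*x))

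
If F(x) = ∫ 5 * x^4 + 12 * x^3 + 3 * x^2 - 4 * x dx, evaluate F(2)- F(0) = 80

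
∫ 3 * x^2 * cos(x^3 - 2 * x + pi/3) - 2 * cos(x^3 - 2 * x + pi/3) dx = sin(x^3 - 2*x + pi/3) + C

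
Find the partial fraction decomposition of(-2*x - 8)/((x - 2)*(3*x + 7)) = 10/(13*(3*x + 7)) - 12/(13*(x - 2))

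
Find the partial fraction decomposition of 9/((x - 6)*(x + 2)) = -9/(8*(x + 2)) + 9/(8*(x - 6))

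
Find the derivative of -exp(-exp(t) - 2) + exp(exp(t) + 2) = (exp(t) + exp(t + 2*exp(t) + 4))*exp(-exp(t) - 2)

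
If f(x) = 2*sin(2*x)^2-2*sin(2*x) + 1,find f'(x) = 4*sin(4*x) - 4*cos(2*x)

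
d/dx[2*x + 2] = 2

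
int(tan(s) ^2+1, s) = tan(s) + C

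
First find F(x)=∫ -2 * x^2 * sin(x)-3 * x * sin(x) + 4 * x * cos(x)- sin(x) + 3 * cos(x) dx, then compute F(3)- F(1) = 28*cos(3) - 6*cos(1)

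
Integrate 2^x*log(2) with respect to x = 2^x + C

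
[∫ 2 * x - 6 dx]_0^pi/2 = -9 + (-3 + pi/2)^2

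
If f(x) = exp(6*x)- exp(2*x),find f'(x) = 6*exp(6*x) - 2*exp(2*x)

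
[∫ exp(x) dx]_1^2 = -E + exp(2)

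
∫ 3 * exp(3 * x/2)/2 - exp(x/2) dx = (exp(x) - 2)*exp(x/2) + C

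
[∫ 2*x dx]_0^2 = 4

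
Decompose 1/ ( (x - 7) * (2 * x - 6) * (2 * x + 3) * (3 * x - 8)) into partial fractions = 27/(650*(3*x - 8)) - 4/(3825*(2*x + 3)) - 1/(72*(x - 3)) + 1/(1768*(x - 7))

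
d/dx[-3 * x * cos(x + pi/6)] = 3*x*sin(x + pi/6) - 3*cos(x + pi/6)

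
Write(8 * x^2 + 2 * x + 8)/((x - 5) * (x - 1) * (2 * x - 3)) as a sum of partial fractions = -116/(7*(2*x - 3)) + 9/(2*(x - 1)) + 109/(14*(x - 5))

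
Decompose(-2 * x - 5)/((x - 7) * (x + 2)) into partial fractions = 1/(9*(x + 2)) - 19/(9*(x - 7))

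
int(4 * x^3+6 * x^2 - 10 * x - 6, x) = x^4 + 2*x^3 - 5*x^2 - 6*x + C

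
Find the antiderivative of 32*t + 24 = 16*t^2 + 24*t + C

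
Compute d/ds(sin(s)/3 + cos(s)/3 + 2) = -sin(s)/3 + cos(s)/3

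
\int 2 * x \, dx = x^2 + C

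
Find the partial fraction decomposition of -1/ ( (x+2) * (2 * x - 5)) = -2/(9*(2*x - 5)) + 1/(9*(x + 2))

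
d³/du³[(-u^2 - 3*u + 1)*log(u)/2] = (-2*u^2 + 3*u + 2)/(2*u^3)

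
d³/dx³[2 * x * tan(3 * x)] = 324*x*tan(3*x)^4 + 432*x*tan(3*x)^2 + 108*x + 108*tan(3*x)^3 + 108*tan(3*x)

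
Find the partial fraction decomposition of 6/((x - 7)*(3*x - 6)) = -2/(5*(x - 2)) + 2/(5*(x - 7))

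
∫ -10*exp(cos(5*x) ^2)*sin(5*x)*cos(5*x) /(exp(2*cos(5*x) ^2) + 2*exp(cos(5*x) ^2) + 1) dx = E/(exp(sin(5*x)^2) + E) + C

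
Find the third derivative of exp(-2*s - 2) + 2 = -8*exp(-2*s - 2)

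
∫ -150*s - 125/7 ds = -75*s^2 - 125*s/7 + C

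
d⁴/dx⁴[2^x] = 2^x*log(2)^4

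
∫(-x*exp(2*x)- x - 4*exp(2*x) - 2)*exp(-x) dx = -2*(x + 3)*sinh(x) + C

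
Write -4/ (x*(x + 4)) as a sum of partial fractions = 1/(x + 4) - 1/x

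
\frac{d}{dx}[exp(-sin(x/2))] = -exp(-sin(x/2))*cos(x/2)/2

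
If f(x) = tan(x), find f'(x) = cos(x)^(-2)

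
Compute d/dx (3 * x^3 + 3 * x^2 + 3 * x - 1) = 9*x^2 + 6*x + 3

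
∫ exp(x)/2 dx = exp(x)/2 + C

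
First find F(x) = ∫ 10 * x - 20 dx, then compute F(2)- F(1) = -5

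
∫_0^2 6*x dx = 12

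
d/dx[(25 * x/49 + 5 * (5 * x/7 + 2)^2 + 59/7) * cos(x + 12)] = -125*x^2*sin(x + 12)/49 - 725*x*sin(x + 12)/49 + 250*x*cos(x + 12)/49 - 199*sin(x + 12)/7 + 725*cos(x + 12)/49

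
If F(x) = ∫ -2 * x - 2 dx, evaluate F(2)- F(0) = -8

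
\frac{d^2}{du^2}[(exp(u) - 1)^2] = 4*exp(2*u) - 2*exp(u)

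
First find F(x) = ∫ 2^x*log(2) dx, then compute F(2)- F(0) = 3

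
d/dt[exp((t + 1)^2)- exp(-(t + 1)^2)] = (2*t*exp(2*t^2 + 4*t + 2) + 2*t + 2*exp(2*t^2 + 4*t + 2) + 2)*exp(-t^2 - 2*t - 1)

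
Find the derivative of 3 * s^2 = 6*s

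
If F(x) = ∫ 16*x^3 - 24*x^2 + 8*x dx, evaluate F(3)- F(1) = 144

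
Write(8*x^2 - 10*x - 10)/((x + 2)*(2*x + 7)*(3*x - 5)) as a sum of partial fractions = -40/(341*(3*x - 5)) + 164/(31*(2*x + 7)) - 14/(11*(x + 2))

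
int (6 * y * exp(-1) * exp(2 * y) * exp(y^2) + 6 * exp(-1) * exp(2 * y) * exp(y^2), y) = 3*exp((y + 1)^2 - 2) + C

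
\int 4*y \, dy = 2*y^2 + C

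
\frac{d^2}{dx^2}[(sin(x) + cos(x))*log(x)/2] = sqrt(2)*(-x^2*log(x)*sin(x + pi/4) + 2*x*cos(x + pi/4) - sin(x + pi/4))/(2*x^2)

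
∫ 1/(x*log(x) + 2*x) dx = log(3*log(x) + 6) + C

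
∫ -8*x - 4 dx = -4*x^2 - 4*x + C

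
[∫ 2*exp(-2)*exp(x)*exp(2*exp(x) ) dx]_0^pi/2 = -1 + exp(-2 + 2*exp(pi/2))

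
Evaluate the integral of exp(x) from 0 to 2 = -1 + exp(2)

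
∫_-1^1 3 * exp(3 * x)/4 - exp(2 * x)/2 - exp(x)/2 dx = -exp(2)/4 - E/2 - exp(-3)/4 + exp(-2)/4 + exp(-1)/2 + exp(3)/4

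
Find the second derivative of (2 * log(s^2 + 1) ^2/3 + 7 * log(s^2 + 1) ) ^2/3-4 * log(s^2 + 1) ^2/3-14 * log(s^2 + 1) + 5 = (-32*s^2*log(s^2 + 1)^3 - 312*s^2*log(s^2 + 1)^2 + 396*s^2*log(s^2 + 1) + 3996*s^2 + 32*log(s^2 + 1)^3 + 504*log(s^2 + 1)^2 + 1620*log(s^2 + 1) - 756)/(27*s^4 + 54*s^2 + 27)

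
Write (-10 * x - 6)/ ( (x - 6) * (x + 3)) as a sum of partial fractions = -8/(3*(x + 3)) - 22/(3*(x - 6))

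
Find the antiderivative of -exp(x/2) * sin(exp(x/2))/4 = cos(exp(x/2))/2 + C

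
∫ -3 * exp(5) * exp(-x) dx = 3*exp(5 - x) + C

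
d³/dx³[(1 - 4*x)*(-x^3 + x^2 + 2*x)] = 96*x - 30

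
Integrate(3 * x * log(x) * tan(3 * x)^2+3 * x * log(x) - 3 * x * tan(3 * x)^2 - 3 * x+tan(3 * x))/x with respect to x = (log(x) - 1)*tan(3*x) + C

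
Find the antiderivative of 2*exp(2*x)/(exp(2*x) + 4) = log(exp(2*x) + 4) + C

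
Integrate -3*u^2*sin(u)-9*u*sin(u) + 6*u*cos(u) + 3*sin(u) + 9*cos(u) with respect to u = (3*u^2 + 9*u - 3)*cos(u) + C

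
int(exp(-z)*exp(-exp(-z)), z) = exp(-exp(-z)) + C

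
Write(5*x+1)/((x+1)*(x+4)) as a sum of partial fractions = 19/(3*(x + 4)) - 4/(3*(x + 1))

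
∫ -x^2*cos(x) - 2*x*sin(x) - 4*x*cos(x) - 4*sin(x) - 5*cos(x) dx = (-(x + 2)^2 - 1)*sin(x) + C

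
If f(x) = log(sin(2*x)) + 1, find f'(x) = 2/tan(2*x)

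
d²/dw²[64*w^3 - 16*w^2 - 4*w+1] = 384*w - 32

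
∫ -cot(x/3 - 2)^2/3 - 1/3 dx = cot(x/3 - 2) + C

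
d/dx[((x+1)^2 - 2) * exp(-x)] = (3 - x^2)*exp(-x)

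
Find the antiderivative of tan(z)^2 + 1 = tan(z) + C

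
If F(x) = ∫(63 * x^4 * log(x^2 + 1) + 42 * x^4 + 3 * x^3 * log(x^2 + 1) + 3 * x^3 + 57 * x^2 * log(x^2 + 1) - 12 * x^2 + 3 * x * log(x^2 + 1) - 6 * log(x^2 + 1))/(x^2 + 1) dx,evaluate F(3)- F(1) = -33*log(2)/2 + 1125*log(10)/2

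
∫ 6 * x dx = 3*x^2 + C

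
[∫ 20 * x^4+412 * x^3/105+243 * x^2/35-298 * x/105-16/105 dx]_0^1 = 601/105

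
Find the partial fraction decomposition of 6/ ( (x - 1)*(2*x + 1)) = -4/(2*x + 1) + 2/(x - 1)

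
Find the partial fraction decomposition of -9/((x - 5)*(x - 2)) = 3/(x - 2) - 3/(x - 5)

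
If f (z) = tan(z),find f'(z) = cos(z)^(-2)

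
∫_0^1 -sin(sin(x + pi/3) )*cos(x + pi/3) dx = -cos(sqrt(3)/2) + cos(sin(1 + pi/3))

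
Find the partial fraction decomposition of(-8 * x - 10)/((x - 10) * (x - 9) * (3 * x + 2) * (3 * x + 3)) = -21/(464*(3*x + 2)) + 1/(165*(x + 1)) + 41/(435*(x - 9)) - 15/(176*(x - 10))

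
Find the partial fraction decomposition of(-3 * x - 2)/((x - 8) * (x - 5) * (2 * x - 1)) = -14/(135*(2*x - 1)) + 17/(27*(x - 5)) - 26/(45*(x - 8))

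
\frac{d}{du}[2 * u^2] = 4*u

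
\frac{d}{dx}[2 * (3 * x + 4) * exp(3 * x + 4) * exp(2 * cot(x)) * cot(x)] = 2*(9*x/tan(x) - 3*x/sin(x)^2 - 6*x*cos(x)/sin(x)^3 + 15/tan(x) - 4/sin(x)^2 - 8*cos(x)/sin(x)^3)*exp(3*x + 4 + 2/tan(x))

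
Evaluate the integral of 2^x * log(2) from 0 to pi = -1 + 2^pi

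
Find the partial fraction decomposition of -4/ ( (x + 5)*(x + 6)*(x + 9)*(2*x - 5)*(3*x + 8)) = 162/(20615*(3*x + 8)) - 64/(181815*(2*x - 5)) - 1/(1311*(x + 9)) + 2/(255*(x + 6)) - 1/(105*(x + 5))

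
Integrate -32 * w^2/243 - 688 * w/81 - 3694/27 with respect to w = -32*w^3/729 - 344*w^2/81 - 3694*w/27 + C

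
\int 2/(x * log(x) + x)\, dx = 2*log(log(x) + 1) + C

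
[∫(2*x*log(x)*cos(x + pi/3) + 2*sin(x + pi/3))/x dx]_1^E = 2*sin(pi/3 + E)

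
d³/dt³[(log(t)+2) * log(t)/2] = (2*log(t) - 1)/t^3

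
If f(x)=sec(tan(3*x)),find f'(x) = 3*sin(tan(3*x))/(cos(3*x)^2*cos(tan(3*x))^2)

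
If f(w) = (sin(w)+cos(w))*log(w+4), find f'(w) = sqrt(2)*(w*log(w + 4)*cos(w + pi/4) + 4*log(w + 4)*cos(w + pi/4) + sin(w + pi/4))/(w + 4)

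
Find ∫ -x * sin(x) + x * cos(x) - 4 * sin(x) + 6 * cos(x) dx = sqrt(2)*(x + 5)*sin(x + pi/4) + C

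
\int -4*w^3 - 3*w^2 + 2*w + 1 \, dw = -w^4 - w^3 + w^2 + w + C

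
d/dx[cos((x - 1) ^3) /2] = -3*(x - 1)^2*sin(x^3 - 3*x^2 + 3*x - 1)/2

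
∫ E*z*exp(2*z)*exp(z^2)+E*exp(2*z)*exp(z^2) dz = exp((z + 1)^2)/2 + C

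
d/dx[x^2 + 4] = 2*x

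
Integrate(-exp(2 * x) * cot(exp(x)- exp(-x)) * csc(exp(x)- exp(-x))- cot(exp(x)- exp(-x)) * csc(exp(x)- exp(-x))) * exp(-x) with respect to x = csc(2*sinh(x)) + C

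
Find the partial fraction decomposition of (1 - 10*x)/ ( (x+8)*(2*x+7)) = 8/(2*x + 7) - 9/(x + 8)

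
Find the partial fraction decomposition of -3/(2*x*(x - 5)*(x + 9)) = -1/(84*(x + 9)) - 3/(140*(x - 5)) + 1/(30*x)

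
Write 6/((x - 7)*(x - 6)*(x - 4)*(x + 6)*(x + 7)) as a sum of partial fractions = 3/(1001*(x + 7)) - 1/(260*(x + 6)) + 1/(110*(x - 4)) - 1/(52*(x - 6)) + 1/(91*(x - 7))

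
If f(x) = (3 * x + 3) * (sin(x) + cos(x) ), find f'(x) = -3*x*sin(x) + 3*x*cos(x) + 6*cos(x)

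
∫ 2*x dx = x^2 + C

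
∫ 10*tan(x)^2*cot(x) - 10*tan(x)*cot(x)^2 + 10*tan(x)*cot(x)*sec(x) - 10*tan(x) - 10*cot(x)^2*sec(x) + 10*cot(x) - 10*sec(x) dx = 10/sin(x) + C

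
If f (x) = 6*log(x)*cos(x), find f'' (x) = -6*(x^2*log(x)*cos(x) + 2*x*sin(x) + cos(x))/x^2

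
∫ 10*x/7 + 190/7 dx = 5*x^2/7 + 190*x/7 + C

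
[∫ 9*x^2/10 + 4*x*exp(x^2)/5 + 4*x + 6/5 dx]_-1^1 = 3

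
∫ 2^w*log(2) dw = 2^w + C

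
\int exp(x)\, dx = exp(x) + C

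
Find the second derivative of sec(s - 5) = 2*tan(s - 5)^2*sec(s - 5) + sec(s - 5)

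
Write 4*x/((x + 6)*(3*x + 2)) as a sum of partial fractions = -1/(2*(3*x + 2)) + 3/(2*(x + 6))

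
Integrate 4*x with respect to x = 2*x^2 + C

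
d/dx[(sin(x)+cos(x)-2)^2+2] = 2*cos(2*x) - 4*sqrt(2)*cos(x + pi/4)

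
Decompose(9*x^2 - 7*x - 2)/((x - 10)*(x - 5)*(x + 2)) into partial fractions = 4/(7*(x + 2)) - 188/(35*(x - 5)) + 69/(5*(x - 10))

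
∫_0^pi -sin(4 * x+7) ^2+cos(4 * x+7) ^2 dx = 0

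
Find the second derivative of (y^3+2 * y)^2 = 30*y^4 + 48*y^2 + 8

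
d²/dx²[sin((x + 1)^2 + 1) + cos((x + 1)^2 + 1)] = -4*x^2*sin(x^2 + 2*x + 2) - 4*x^2*cos(x^2 + 2*x + 2) - 8*x*sin(x^2 + 2*x + 2) - 8*x*cos(x^2 + 2*x + 2) - 6*sin(x^2 + 2*x + 2) - 2*cos(x^2 + 2*x + 2)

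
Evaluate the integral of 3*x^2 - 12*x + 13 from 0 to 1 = 8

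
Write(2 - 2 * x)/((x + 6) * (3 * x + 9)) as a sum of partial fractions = -14/(9*(x + 6)) + 8/(9*(x + 3))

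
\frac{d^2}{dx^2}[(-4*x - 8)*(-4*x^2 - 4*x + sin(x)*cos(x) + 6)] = 8*x*sin(2*x) + 96*x + 16*sin(2*x) - 8*cos(2*x) + 96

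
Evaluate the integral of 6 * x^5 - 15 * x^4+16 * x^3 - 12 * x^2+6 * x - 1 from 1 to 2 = 10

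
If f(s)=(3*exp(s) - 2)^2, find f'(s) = 18*exp(2*s) - 12*exp(s)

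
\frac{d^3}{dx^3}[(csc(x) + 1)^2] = 2*(1 + 4/sin(x) - 6/sin(x)^2 - 12/sin(x)^3)*cos(x)/sin(x)^2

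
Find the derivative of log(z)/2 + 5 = 1/(2*z)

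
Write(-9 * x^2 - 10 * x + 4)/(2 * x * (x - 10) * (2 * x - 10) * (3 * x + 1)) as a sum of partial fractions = -171/(1984*(3*x + 1)) + 271/(1600*(x - 5)) - 249/(1550*(x - 10)) + 1/(50*x)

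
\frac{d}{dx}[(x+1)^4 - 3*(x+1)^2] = 4*x^3 + 12*x^2 + 6*x - 2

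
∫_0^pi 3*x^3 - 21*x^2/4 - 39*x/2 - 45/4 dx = (-4 + 3*pi/4)*(1 + pi)^3 + 4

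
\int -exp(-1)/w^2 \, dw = exp(-1)/w + C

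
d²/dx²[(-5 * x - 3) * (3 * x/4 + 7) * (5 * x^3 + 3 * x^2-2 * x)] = -375*x^3 - 2370*x^2 - 2511*x/2 + 23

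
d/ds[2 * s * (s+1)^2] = 6*s^2 + 8*s + 2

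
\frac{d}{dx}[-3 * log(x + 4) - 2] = -3/(x + 4)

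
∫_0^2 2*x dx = 4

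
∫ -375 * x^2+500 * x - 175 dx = -125*x^3 + 250*x^2 - 175*x + C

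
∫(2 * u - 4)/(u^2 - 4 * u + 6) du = log((u - 2)^2 + 2) + C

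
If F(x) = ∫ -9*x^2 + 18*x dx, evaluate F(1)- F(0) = 6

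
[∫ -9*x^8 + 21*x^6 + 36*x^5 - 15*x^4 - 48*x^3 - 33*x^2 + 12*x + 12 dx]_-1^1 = 0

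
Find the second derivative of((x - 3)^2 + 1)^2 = 12*x^2 - 72*x + 112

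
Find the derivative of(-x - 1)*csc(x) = x*cot(x)*csc(x) + cot(x)*csc(x) - csc(x)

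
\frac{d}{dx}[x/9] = 1/9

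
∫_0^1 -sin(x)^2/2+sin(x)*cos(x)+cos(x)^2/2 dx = (cos(1) + sin(1))*sin(1)/2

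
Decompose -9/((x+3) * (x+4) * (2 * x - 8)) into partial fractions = -9/(16*(x + 4)) + 9/(14*(x + 3)) - 9/(112*(x - 4))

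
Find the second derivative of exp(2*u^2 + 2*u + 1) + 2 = 16*u^2*exp(2*u^2 + 2*u + 1) + 16*u*exp(2*u^2 + 2*u + 1) + 8*exp(2*u^2 + 2*u + 1)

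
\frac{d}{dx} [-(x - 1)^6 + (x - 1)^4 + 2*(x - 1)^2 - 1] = -6*x^5 + 30*x^4 - 56*x^3 + 48*x^2 - 14*x - 2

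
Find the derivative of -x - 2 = -1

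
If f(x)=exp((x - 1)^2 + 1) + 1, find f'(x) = 2*x*exp(x^2 - 2*x + 2) - 2*exp(x^2 - 2*x + 2)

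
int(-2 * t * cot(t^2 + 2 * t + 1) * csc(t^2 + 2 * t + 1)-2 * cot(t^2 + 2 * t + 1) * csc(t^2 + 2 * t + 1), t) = csc((t + 1)^2) + C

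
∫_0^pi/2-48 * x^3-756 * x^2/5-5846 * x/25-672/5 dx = -3*(pi^2/2 + 6 + 21*pi/10)^2 + 2*pi^2 + 42*pi/5 + 108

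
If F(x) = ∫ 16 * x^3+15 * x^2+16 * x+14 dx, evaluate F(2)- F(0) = 164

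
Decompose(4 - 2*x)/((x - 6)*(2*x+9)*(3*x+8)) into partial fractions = -42/(143*(3*x + 8)) + 52/(231*(2*x + 9)) - 4/(273*(x - 6))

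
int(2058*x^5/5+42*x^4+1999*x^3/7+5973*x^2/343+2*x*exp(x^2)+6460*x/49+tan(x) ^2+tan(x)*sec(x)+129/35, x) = 343*x^6/5 + 42*x^5/5 + 1999*x^4/28 + 1991*x^3/343 + 3230*x^2/49 + 94*x/35 + exp(x^2) + tan(x) + sec(x) + C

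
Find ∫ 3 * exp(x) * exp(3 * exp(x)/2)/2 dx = exp(3*exp(x)/2) + C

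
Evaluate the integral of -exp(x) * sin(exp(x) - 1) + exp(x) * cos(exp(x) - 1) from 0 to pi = sqrt(2)*cos(-exp(pi) + pi/4 + 1) - 1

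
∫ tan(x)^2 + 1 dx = tan(x) + C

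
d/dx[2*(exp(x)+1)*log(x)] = (2*x*exp(x)*log(x) + 2*exp(x) + 2)/x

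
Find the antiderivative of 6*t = 3*t^2 + C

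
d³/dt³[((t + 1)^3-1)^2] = 120*t^3 + 360*t^2 + 360*t + 108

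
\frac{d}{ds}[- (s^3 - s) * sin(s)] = -s^3*cos(s) - 3*s^2*sin(s) + s*cos(s) + sin(s)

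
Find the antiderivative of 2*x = x^2 + C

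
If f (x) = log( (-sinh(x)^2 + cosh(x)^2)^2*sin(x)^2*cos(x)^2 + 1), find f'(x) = -4*(sinh(x) - cosh(x))^2*(sinh(x) + cosh(x))^2*sin(4*x)/(cos(4*x) - 9)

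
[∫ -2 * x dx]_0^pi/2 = -pi^2/4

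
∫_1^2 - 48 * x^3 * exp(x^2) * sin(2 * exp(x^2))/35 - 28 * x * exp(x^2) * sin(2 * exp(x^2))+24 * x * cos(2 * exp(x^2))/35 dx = 293*cos(2*exp(4))/35 - 257*cos(2*E)/35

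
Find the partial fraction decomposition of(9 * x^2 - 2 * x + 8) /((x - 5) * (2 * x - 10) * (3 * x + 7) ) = 555/(968*(3*x + 7)) + 1267/(968*(x - 5)) + 223/(44*(x - 5)^2)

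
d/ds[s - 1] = 1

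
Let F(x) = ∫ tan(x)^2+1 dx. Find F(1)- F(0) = tan(1)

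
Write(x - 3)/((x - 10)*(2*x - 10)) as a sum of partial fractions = -1/(5*(x - 5)) + 7/(10*(x - 10))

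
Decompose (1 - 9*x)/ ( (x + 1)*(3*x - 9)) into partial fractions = -5/(6*(x + 1)) - 13/(6*(x - 3))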